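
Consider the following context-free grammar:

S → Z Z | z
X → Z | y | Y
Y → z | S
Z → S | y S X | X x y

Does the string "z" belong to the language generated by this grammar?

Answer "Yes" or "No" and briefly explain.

Yes - a valid derivation exists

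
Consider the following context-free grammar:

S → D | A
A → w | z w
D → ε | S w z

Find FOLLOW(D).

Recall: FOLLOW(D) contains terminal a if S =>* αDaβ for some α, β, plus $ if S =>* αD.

We compute FOLLOW(D) using the standard algorithm.
FOLLOW(S) starts with {$}.
FIRST(A) = {w, z}
FIRST(D) = {w, z, ε}
FIRST(S) = {w, z, ε}
FOLLOW(A) = {$, w}
FOLLOW(D) = {$, w}
FOLLOW(S) = {$, w}
Therefore, FOLLOW(D) = {$, w}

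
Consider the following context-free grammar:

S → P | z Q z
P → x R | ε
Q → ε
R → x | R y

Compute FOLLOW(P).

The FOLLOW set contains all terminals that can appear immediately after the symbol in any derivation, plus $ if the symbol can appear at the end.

We compute FOLLOW(P) using the standard algorithm.
FOLLOW(S) starts with {$}.
FIRST(P) = {x, ε}
FIRST(Q) = {ε}
FIRST(R) = {x}
FIRST(S) = {x, z, ε}
FOLLOW(P) = {$}
FOLLOW(Q) = {z}
FOLLOW(R) = {$, y}
FOLLOW(S) = {$}
Therefore, FOLLOW(P) = {$}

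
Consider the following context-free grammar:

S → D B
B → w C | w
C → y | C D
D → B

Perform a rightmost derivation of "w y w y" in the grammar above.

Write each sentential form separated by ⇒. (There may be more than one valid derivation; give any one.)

S ⇒ D B ⇒ D w C ⇒ D w y ⇒ B w y ⇒ w C w y ⇒ w y w y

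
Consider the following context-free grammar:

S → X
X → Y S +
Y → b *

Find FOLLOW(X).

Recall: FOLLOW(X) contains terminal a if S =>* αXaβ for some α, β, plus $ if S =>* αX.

We compute FOLLOW(X) using the standard algorithm.
FOLLOW(S) starts with {$}.
FIRST(S) = {b}
FIRST(X) = {b}
FIRST(Y) = {b}
FOLLOW(S) = {$, +}
FOLLOW(X) = {$, +}
FOLLOW(Y) = {b}
Therefore, FOLLOW(X) = {$, +}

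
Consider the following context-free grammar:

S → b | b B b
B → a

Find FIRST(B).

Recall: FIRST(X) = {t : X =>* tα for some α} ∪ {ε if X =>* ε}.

We compute FIRST(B) using the standard algorithm.
FIRST(B) = {a}
FIRST(S) = {b}
Therefore, FIRST(B) = {a}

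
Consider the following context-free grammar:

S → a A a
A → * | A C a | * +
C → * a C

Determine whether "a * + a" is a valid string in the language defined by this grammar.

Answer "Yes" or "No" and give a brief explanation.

Yes - a valid derivation exists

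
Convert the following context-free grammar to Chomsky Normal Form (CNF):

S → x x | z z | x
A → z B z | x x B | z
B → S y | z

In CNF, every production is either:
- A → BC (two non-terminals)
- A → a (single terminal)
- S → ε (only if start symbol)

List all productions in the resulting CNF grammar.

TX → x; TZ → z; S → x; A → z; TY → y; B → z; S → TX TX; S → TZ TZ; A → TZ X0; X0 → B TZ; A → TX X1; X1 → TX B; B → S TY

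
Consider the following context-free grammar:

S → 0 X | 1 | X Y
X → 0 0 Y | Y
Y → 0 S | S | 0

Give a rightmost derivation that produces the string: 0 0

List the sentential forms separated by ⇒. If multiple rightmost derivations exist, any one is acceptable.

S ⇒ 0 X ⇒ 0 Y ⇒ 0 0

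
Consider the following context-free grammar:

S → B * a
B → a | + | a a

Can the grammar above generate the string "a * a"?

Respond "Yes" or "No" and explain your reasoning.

Yes - a valid derivation exists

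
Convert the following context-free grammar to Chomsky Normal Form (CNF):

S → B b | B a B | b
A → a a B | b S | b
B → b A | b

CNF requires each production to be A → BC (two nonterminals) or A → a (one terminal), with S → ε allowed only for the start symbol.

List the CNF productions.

TB → b; TA → a; S → b; A → b; B → b; S → B TB; S → B X0; X0 → TA B; A → TA X1; X1 → TA B; A → TB S; B → TB A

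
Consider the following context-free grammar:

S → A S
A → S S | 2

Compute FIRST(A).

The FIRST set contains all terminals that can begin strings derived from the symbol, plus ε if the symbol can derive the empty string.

We compute FIRST(A) using the standard algorithm.
FIRST(A) = {2}
FIRST(S) = {2}
Therefore, FIRST(A) = {2}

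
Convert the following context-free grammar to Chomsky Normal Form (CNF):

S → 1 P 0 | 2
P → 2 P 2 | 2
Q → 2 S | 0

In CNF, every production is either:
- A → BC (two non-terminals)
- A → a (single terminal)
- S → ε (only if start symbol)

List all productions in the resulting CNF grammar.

T1 → 1; T0 → 0; S → 2; T2 → 2; P → 2; Q → 0; S → T1 X0; X0 → P T0; P → T2 X1; X1 → P T2; Q → T2 S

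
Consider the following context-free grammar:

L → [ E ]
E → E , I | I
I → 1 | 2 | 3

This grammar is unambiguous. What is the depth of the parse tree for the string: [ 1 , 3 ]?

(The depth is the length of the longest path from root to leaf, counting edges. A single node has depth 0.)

4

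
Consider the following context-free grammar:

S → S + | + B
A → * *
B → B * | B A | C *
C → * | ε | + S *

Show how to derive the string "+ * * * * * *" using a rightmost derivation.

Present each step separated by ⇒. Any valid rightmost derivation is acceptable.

S ⇒ + B ⇒ + B * ⇒ + B * * ⇒ + B * * * ⇒ + B * * * * ⇒ + C * * * * * ⇒ + * * * * * *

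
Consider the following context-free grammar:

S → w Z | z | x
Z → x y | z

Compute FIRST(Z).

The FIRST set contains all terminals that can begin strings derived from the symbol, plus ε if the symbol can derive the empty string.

We compute FIRST(Z) using the standard algorithm.
FIRST(S) = {w, x, z}
FIRST(Z) = {x, z}
Therefore, FIRST(Z) = {x, z}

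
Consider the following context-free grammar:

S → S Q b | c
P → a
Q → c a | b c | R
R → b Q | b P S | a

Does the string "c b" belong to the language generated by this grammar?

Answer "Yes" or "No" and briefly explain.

No - no valid derivation exists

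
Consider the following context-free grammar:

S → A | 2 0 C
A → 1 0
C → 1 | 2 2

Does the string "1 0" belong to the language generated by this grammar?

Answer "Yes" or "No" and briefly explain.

Yes - a valid derivation exists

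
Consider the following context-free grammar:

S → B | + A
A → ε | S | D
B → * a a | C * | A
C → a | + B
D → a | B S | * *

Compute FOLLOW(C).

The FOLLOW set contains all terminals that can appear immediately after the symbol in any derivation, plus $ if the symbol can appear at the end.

We compute FOLLOW(C) using the standard algorithm.
FOLLOW(S) starts with {$}.
FIRST(A) = {*, +, a, ε}
FIRST(B) = {*, +, a, ε}
FIRST(C) = {+, a}
FIRST(D) = {*, +, a, ε}
FIRST(S) = {*, +, a, ε}
FOLLOW(A) = {$, *, +, a}
FOLLOW(B) = {$, *, +, a}
FOLLOW(C) = {*}
FOLLOW(D) = {$, *, +, a}
FOLLOW(S) = {$, *, +, a}
Therefore, FOLLOW(C) = {*}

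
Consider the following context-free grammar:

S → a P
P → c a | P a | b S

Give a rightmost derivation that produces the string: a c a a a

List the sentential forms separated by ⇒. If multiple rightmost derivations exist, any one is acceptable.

S ⇒ a P ⇒ a P a ⇒ a P a a ⇒ a c a a a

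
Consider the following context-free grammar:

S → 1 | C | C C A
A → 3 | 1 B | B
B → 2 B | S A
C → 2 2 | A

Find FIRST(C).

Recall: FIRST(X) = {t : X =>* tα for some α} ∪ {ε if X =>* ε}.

We compute FIRST(C) using the standard algorithm.
FIRST(A) = {1, 2, 3}
FIRST(B) = {1, 2, 3}
FIRST(C) = {1, 2, 3}
FIRST(S) = {1, 2, 3}
Therefore, FIRST(C) = {1, 2, 3}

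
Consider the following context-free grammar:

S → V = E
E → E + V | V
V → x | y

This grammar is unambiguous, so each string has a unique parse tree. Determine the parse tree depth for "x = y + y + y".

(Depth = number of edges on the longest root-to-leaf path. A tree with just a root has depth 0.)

5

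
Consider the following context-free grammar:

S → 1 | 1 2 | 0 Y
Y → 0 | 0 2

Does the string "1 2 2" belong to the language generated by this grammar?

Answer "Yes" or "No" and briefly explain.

No - no valid derivation exists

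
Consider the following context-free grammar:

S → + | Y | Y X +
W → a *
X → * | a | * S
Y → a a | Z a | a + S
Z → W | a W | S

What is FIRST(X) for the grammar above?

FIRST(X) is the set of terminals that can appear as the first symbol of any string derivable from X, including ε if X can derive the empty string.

We compute FIRST(X) using the standard algorithm.
FIRST(S) = {+, a}
FIRST(W) = {a}
FIRST(X) = {*, a}
FIRST(Y) = {+, a}
FIRST(Z) = {+, a}
Therefore, FIRST(X) = {*, a}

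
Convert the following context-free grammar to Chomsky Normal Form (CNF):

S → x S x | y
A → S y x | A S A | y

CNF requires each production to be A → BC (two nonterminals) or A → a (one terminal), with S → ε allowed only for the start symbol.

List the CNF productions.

TX → x; S → y; TY → y; A → y; S → TX X0; X0 → S TX; A → S X1; X1 → TY TX; A → A X2; X2 → S A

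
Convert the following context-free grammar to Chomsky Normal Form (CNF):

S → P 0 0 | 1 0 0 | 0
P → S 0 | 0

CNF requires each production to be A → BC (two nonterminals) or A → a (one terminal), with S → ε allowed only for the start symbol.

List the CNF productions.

T0 → 0; T1 → 1; S → 0; P → 0; S → P X0; X0 → T0 T0; S → T1 X1; X1 → T0 T0; P → S T0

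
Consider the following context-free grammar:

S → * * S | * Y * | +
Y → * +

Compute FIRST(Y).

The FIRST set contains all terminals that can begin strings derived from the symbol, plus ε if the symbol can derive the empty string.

We compute FIRST(Y) using the standard algorithm.
FIRST(S) = {*, +}
FIRST(Y) = {*}
Therefore, FIRST(Y) = {*}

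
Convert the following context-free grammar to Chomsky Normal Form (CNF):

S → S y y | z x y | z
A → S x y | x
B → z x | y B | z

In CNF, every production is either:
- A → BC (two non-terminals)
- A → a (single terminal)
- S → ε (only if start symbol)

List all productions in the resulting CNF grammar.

TY → y; TZ → z; TX → x; S → z; A → x; B → z; S → S X0; X0 → TY TY; S → TZ X1; X1 → TX TY; A → S X2; X2 → TX TY; B → TZ TX; B → TY B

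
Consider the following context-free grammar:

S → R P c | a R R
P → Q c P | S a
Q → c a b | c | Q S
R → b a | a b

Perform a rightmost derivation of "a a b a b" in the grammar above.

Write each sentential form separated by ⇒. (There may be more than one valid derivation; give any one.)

S ⇒ a R R ⇒ a R a b ⇒ a a b a b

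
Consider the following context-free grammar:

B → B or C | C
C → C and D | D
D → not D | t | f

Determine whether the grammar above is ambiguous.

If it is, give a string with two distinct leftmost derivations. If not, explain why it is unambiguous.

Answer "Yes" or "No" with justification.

No - the grammar is unambiguous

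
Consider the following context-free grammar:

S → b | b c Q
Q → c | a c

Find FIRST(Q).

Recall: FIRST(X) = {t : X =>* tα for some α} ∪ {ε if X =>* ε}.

We compute FIRST(Q) using the standard algorithm.
FIRST(Q) = {a, c}
FIRST(S) = {b}
Therefore, FIRST(Q) = {a, c}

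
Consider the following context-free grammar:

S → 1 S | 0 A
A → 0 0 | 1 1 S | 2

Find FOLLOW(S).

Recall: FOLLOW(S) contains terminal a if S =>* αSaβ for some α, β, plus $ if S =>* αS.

We compute FOLLOW(S) using the standard algorithm.
FOLLOW(S) starts with {$}.
FIRST(A) = {0, 1, 2}
FIRST(S) = {0, 1}
FOLLOW(A) = {$}
FOLLOW(S) = {$}
Therefore, FOLLOW(S) = {$}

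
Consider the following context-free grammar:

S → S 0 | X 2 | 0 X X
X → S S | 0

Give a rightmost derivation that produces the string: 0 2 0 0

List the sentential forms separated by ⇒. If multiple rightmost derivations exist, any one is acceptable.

S ⇒ S 0 ⇒ S 0 0 ⇒ X 2 0 0 ⇒ 0 2 0 0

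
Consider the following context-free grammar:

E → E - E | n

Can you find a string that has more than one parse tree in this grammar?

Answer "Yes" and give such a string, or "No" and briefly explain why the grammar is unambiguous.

Yes - the string 'n - n - n - n - n' has two distinct parse trees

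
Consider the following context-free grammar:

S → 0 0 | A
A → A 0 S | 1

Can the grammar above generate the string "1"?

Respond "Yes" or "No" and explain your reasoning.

Yes - a valid derivation exists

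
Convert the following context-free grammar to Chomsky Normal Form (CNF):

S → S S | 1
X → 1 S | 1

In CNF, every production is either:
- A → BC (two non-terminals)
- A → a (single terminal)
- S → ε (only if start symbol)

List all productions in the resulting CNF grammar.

S → 1; T1 → 1; X → 1; S → S S; X → T1 S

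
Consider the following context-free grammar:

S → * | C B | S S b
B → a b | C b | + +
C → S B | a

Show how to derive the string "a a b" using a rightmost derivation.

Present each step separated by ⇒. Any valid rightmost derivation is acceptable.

S ⇒ C B ⇒ C a b ⇒ a a b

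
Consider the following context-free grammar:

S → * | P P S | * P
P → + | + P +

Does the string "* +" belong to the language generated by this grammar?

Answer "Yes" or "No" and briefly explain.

Yes - a valid derivation exists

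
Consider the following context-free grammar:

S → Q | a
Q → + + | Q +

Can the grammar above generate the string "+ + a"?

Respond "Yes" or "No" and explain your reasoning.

No - no valid derivation exists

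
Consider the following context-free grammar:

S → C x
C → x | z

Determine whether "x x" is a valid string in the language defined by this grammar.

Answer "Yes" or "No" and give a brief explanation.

Yes - a valid derivation exists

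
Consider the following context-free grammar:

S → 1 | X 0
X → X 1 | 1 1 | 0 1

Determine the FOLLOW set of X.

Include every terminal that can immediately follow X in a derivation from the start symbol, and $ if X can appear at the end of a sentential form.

We compute FOLLOW(X) using the standard algorithm.
FOLLOW(S) starts with {$}.
FIRST(S) = {0, 1}
FIRST(X) = {0, 1}
FOLLOW(S) = {$}
FOLLOW(X) = {0, 1}
Therefore, FOLLOW(X) = {0, 1}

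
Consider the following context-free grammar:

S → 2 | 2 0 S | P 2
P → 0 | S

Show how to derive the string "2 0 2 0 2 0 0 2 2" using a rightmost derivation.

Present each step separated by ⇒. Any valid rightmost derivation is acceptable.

S ⇒ 2 0 S ⇒ 2 0 2 0 S ⇒ 2 0 2 0 2 0 S ⇒ 2 0 2 0 2 0 P 2 ⇒ 2 0 2 0 2 0 S 2 ⇒ 2 0 2 0 2 0 P 2 2 ⇒ 2 0 2 0 2 0 0 2 2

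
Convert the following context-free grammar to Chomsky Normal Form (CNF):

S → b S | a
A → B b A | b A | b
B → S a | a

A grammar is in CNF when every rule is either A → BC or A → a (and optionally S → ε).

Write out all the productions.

TB → b; S → a; A → b; TA → a; B → a; S → TB S; A → B X0; X0 → TB A; A → TB A; B → S TA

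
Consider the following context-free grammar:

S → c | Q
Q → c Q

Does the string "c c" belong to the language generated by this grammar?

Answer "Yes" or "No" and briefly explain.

No - no valid derivation exists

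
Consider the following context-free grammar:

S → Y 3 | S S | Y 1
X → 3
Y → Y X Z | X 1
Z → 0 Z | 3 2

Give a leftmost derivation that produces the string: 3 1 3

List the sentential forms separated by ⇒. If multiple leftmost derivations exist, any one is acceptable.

S ⇒ Y 3 ⇒ X 1 3 ⇒ 3 1 3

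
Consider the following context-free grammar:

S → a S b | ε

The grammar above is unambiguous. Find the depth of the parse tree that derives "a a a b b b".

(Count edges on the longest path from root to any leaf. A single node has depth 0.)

4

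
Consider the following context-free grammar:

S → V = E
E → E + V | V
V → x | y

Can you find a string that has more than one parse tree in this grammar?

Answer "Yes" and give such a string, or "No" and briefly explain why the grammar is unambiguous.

No - the grammar is unambiguous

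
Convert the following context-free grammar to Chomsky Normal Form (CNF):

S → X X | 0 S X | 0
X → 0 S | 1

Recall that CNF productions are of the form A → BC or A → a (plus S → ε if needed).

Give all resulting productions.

T0 → 0; S → 0; X → 1; S → X X; S → T0 X0; X0 → S X; X → T0 S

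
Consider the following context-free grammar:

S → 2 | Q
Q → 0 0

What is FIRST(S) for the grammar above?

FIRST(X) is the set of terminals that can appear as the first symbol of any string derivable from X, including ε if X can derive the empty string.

We compute FIRST(S) using the standard algorithm.
FIRST(Q) = {0}
FIRST(S) = {0, 2}
Therefore, FIRST(S) = {0, 2}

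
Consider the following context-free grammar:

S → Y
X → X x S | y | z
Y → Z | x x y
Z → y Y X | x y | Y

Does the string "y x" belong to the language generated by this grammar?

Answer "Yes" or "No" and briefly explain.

No - no valid derivation exists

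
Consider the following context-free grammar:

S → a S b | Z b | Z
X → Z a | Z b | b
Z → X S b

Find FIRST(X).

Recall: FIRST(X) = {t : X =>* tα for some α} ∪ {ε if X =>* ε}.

We compute FIRST(X) using the standard algorithm.
FIRST(S) = {a, b}
FIRST(X) = {b}
FIRST(Z) = {b}
Therefore, FIRST(X) = {b}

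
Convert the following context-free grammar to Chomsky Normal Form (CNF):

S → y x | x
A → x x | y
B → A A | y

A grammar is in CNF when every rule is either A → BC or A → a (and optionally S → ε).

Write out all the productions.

TY → y; TX → x; S → x; A → y; B → y; S → TY TX; A → TX TX; B → A A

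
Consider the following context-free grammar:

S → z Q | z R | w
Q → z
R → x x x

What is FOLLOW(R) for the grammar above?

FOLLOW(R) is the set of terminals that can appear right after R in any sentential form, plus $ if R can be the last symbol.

We compute FOLLOW(R) using the standard algorithm.
FOLLOW(S) starts with {$}.
FIRST(Q) = {z}
FIRST(R) = {x}
FIRST(S) = {w, z}
FOLLOW(Q) = {$}
FOLLOW(R) = {$}
FOLLOW(S) = {$}
Therefore, FOLLOW(R) = {$}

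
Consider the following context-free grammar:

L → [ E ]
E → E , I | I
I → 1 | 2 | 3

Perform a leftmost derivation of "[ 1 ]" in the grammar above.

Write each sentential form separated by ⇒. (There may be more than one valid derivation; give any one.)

L ⇒ [ E ] ⇒ [ I ] ⇒ [ 1 ]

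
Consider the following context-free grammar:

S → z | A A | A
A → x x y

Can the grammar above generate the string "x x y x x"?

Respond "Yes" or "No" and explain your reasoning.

No - no valid derivation exists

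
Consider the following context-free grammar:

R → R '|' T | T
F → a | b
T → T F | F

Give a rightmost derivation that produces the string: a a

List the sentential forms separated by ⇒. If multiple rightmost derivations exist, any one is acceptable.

R ⇒ T ⇒ T F ⇒ T a ⇒ F a ⇒ a a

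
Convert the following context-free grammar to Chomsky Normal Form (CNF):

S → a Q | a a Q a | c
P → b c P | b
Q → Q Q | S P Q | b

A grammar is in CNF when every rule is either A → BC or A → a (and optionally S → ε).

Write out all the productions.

TA → a; S → c; TB → b; TC → c; P → b; Q → b; S → TA Q; S → TA X0; X0 → TA X1; X1 → Q TA; P → TB X2; X2 → TC P; Q → Q Q; Q → S X3; X3 → P Q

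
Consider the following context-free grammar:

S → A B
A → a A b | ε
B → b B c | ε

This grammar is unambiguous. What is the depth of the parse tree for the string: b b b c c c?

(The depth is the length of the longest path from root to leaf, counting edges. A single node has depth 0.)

5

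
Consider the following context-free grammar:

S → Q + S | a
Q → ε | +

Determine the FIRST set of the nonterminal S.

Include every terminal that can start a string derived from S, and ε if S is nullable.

We compute FIRST(S) using the standard algorithm.
FIRST(Q) = {+, ε}
FIRST(S) = {+, a}
Therefore, FIRST(S) = {+, a}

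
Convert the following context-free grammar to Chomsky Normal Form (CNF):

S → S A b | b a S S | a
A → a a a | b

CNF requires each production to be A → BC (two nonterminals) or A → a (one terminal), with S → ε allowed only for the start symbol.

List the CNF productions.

TB → b; TA → a; S → a; A → b; S → S X0; X0 → A TB; S → TB X1; X1 → TA X2; X2 → S S; A → TA X3; X3 → TA TA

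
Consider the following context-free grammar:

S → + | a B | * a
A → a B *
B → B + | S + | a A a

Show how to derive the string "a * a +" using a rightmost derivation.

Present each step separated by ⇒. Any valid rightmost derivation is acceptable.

S ⇒ a B ⇒ a S + ⇒ a * a +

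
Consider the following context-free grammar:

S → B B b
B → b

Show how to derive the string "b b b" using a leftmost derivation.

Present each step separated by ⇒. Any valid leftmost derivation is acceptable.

S ⇒ B B b ⇒ b B b ⇒ b b b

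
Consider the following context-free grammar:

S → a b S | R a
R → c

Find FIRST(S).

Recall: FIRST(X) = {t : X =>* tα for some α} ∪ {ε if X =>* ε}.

We compute FIRST(S) using the standard algorithm.
FIRST(R) = {c}
FIRST(S) = {a, c}
Therefore, FIRST(S) = {a, c}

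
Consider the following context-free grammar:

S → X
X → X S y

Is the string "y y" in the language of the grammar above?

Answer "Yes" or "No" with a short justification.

No - no valid derivation exists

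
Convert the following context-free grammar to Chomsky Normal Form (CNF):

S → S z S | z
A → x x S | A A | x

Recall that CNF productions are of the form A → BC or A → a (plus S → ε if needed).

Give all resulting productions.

TZ → z; S → z; TX → x; A → x; S → S X0; X0 → TZ S; A → TX X1; X1 → TX S; A → A A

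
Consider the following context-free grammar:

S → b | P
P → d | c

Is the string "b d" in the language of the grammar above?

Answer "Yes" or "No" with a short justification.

No - no valid derivation exists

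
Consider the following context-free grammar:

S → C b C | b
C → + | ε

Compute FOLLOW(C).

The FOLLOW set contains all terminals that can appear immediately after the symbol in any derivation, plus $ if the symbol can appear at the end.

We compute FOLLOW(C) using the standard algorithm.
FOLLOW(S) starts with {$}.
FIRST(C) = {+, ε}
FIRST(S) = {+, b}
FOLLOW(C) = {$, b}
FOLLOW(S) = {$}
Therefore, FOLLOW(C) = {$, b}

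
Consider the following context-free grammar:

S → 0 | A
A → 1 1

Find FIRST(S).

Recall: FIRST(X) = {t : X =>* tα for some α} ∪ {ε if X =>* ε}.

We compute FIRST(S) using the standard algorithm.
FIRST(A) = {1}
FIRST(S) = {0, 1}
Therefore, FIRST(S) = {0, 1}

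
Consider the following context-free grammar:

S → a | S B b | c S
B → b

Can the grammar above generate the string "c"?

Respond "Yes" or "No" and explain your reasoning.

No - no valid derivation exists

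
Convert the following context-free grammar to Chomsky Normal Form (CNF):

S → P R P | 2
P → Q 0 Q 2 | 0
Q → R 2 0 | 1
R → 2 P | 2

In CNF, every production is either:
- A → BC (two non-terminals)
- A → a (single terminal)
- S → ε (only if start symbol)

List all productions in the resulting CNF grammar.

S → 2; T0 → 0; T2 → 2; P → 0; Q → 1; R → 2; S → P X0; X0 → R P; P → Q X1; X1 → T0 X2; X2 → Q T2; Q → R X3; X3 → T2 T0; R → T2 P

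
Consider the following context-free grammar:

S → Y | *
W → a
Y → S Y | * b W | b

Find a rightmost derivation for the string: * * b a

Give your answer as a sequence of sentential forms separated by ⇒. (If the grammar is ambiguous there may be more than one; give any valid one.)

S ⇒ Y ⇒ S Y ⇒ S * b W ⇒ S * b a ⇒ * * b a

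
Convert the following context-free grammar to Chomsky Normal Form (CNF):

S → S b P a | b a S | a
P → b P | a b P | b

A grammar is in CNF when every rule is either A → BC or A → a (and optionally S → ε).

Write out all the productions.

TB → b; TA → a; S → a; P → b; S → S X0; X0 → TB X1; X1 → P TA; S → TB X2; X2 → TA S; P → TB P; P → TA X3; X3 → TB P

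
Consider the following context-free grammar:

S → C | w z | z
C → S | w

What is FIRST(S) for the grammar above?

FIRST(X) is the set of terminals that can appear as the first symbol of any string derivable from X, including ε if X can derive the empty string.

We compute FIRST(S) using the standard algorithm.
FIRST(C) = {w, z}
FIRST(S) = {w, z}
Therefore, FIRST(S) = {w, z}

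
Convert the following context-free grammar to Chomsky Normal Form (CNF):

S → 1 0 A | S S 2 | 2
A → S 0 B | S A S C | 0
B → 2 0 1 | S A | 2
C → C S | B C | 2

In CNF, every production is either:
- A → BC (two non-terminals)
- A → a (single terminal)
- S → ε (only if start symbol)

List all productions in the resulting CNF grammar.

T1 → 1; T0 → 0; T2 → 2; S → 2; A → 0; B → 2; C → 2; S → T1 X0; X0 → T0 A; S → S X1; X1 → S T2; A → S X2; X2 → T0 B; A → S X3; X3 → A X4; X4 → S C; B → T2 X5; X5 → T0 T1; B → S A; C → C S; C → B C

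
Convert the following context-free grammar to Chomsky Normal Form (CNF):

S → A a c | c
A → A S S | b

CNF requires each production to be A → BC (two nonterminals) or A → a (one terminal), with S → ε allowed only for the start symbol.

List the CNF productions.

TA → a; TC → c; S → c; A → b; S → A X0; X0 → TA TC; A → A X1; X1 → S S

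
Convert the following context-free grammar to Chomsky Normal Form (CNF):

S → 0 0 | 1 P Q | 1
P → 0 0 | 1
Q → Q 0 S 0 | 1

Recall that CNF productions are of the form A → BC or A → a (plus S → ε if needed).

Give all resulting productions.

T0 → 0; T1 → 1; S → 1; P → 1; Q → 1; S → T0 T0; S → T1 X0; X0 → P Q; P → T0 T0; Q → Q X1; X1 → T0 X2; X2 → S T0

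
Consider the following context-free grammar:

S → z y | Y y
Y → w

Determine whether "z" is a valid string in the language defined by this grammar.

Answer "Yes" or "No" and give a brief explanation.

No - no valid derivation exists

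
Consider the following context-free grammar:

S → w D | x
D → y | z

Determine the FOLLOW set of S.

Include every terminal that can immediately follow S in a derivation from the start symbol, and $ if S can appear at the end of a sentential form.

We compute FOLLOW(S) using the standard algorithm.
FOLLOW(S) starts with {$}.
FIRST(D) = {y, z}
FIRST(S) = {w, x}
FOLLOW(D) = {$}
FOLLOW(S) = {$}
Therefore, FOLLOW(S) = {$}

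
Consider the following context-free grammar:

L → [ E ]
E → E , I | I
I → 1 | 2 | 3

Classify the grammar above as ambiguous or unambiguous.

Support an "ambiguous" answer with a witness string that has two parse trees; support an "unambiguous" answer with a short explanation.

Unambiguous - every string in the language has a unique parse tree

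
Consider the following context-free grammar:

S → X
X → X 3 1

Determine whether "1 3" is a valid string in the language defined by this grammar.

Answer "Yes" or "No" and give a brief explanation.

No - no valid derivation exists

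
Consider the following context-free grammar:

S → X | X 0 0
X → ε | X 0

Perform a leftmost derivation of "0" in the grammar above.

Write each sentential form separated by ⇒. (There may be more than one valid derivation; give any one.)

S ⇒ X ⇒ X 0 ⇒ 0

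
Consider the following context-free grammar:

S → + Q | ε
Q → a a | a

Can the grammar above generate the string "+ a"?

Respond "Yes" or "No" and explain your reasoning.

Yes - a valid derivation exists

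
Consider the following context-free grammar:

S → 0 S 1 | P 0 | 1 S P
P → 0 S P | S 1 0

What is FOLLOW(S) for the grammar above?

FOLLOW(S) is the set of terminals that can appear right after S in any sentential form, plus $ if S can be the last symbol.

We compute FOLLOW(S) using the standard algorithm.
FOLLOW(S) starts with {$}.
FIRST(P) = {0, 1}
FIRST(S) = {0, 1}
FOLLOW(P) = {$, 0, 1}
FOLLOW(S) = {$, 0, 1}
Therefore, FOLLOW(S) = {$, 0, 1}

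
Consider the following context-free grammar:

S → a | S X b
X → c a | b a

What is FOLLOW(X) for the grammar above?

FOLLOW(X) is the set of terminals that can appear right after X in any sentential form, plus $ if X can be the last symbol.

We compute FOLLOW(X) using the standard algorithm.
FOLLOW(S) starts with {$}.
FIRST(S) = {a}
FIRST(X) = {b, c}
FOLLOW(S) = {$, b, c}
FOLLOW(X) = {b}
Therefore, FOLLOW(X) = {b}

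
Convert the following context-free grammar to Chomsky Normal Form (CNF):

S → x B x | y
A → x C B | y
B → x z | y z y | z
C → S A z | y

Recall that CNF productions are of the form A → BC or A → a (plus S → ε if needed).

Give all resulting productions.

TX → x; S → y; A → y; TZ → z; TY → y; B → z; C → y; S → TX X0; X0 → B TX; A → TX X1; X1 → C B; B → TX TZ; B → TY X2; X2 → TZ TY; C → S X3; X3 → A TZ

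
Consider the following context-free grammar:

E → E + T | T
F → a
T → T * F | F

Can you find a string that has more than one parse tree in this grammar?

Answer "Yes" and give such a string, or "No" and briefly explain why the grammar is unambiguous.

No - the grammar is unambiguous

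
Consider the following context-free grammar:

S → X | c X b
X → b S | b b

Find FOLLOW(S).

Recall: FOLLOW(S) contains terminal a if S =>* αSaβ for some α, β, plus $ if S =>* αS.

We compute FOLLOW(S) using the standard algorithm.
FOLLOW(S) starts with {$}.
FIRST(S) = {b, c}
FIRST(X) = {b}
FOLLOW(S) = {$, b}
FOLLOW(X) = {$, b}
Therefore, FOLLOW(S) = {$, b}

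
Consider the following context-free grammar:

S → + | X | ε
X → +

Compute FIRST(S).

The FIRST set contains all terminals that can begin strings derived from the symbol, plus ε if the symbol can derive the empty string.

We compute FIRST(S) using the standard algorithm.
FIRST(S) = {+, ε}
FIRST(X) = {+}
Therefore, FIRST(S) = {+, ε}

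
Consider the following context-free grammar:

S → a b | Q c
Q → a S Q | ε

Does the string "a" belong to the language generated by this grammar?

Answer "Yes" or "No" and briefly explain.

No - no valid derivation exists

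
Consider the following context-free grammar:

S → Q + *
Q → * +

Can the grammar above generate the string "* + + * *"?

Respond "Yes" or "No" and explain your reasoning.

No - no valid derivation exists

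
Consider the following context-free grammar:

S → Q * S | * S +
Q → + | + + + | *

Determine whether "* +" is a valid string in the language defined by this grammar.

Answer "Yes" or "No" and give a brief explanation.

No - no valid derivation exists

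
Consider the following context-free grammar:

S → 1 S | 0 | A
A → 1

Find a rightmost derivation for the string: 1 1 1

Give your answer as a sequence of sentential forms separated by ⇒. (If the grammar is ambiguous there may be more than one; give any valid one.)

S ⇒ 1 S ⇒ 1 1 S ⇒ 1 1 A ⇒ 1 1 1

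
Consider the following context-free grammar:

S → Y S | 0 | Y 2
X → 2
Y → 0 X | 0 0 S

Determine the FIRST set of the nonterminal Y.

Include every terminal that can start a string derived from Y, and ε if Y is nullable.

We compute FIRST(Y) using the standard algorithm.
FIRST(S) = {0}
FIRST(X) = {2}
FIRST(Y) = {0}
Therefore, FIRST(Y) = {0}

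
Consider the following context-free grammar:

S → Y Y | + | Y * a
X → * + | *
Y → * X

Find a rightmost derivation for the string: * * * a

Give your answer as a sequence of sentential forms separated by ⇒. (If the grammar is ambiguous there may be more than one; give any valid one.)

S ⇒ Y * a ⇒ * X * a ⇒ * * * a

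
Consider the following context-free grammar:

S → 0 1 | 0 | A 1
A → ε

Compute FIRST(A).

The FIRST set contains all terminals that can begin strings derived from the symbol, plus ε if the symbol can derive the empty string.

We compute FIRST(A) using the standard algorithm.
FIRST(A) = {ε}
FIRST(S) = {0, 1}
Therefore, FIRST(A) = {ε}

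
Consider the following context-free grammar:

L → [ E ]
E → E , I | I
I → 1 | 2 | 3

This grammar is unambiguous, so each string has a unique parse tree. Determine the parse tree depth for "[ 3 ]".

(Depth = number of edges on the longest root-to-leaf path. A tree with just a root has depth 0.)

3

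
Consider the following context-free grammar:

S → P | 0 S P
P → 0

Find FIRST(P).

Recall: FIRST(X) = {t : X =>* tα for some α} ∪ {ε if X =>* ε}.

We compute FIRST(P) using the standard algorithm.
FIRST(P) = {0}
FIRST(S) = {0}
Therefore, FIRST(P) = {0}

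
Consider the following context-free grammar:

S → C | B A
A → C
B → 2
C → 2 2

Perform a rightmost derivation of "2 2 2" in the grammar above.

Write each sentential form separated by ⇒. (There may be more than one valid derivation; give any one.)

S ⇒ B A ⇒ B C ⇒ B 2 2 ⇒ 2 2 2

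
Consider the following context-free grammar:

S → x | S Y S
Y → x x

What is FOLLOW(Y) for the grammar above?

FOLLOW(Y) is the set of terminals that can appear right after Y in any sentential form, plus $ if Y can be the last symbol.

We compute FOLLOW(Y) using the standard algorithm.
FOLLOW(S) starts with {$}.
FIRST(S) = {x}
FIRST(Y) = {x}
FOLLOW(S) = {$, x}
FOLLOW(Y) = {x}
Therefore, FOLLOW(Y) = {x}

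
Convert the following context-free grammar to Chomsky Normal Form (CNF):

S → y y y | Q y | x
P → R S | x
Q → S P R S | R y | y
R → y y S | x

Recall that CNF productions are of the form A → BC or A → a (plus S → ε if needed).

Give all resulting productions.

TY → y; S → x; P → x; Q → y; R → x; S → TY X0; X0 → TY TY; S → Q TY; P → R S; Q → S X1; X1 → P X2; X2 → R S; Q → R TY; R → TY X3; X3 → TY S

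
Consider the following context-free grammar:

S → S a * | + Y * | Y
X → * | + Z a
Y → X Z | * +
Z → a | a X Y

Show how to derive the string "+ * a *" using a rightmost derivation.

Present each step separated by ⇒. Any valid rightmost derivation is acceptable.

S ⇒ + Y * ⇒ + X Z * ⇒ + X a * ⇒ + * a *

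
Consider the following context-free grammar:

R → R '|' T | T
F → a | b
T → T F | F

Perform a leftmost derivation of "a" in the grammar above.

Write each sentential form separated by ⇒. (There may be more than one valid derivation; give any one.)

R ⇒ T ⇒ F ⇒ a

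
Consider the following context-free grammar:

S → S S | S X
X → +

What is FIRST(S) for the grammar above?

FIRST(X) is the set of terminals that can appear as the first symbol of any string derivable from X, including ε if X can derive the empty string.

We compute FIRST(S) using the standard algorithm.
FIRST(S) = {}
FIRST(X) = {+}
Therefore, FIRST(S) = {}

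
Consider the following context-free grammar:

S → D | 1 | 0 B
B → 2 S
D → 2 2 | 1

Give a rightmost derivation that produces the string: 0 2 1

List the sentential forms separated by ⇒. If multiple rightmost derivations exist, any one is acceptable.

S ⇒ 0 B ⇒ 0 2 S ⇒ 0 2 1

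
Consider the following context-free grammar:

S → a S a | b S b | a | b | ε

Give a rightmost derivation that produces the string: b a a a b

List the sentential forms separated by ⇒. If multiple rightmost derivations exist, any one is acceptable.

S ⇒ b S b ⇒ b a S a b ⇒ b a a a b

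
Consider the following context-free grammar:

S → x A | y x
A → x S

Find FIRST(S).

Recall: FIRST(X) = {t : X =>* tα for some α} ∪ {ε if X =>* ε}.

We compute FIRST(S) using the standard algorithm.
FIRST(A) = {x}
FIRST(S) = {x, y}
Therefore, FIRST(S) = {x, y}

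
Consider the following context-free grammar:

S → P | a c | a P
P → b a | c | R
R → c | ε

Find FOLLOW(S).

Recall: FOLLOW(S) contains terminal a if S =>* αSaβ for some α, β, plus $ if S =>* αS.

We compute FOLLOW(S) using the standard algorithm.
FOLLOW(S) starts with {$}.
FIRST(P) = {b, c, ε}
FIRST(R) = {c, ε}
FIRST(S) = {a, b, c, ε}
FOLLOW(P) = {$}
FOLLOW(R) = {$}
FOLLOW(S) = {$}
Therefore, FOLLOW(S) = {$}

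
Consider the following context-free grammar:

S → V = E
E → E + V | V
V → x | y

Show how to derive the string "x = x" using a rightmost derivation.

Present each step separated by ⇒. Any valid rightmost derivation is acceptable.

S ⇒ V = E ⇒ V = V ⇒ V = x ⇒ x = x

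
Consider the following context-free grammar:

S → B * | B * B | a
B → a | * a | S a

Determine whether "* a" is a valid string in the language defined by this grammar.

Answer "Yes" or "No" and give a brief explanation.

No - no valid derivation exists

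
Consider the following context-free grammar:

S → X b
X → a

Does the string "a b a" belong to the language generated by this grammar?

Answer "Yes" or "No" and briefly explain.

No - no valid derivation exists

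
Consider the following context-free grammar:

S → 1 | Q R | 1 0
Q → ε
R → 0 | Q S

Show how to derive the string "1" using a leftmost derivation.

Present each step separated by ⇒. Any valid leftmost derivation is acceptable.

S ⇒ Q R ⇒ R ⇒ Q S ⇒ S ⇒ 1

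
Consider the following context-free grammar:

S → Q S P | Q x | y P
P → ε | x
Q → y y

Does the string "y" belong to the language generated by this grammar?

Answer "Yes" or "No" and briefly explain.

Yes - a valid derivation exists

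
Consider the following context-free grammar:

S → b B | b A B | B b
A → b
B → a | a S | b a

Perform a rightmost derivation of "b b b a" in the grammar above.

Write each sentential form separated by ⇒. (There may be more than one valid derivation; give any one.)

S ⇒ b A B ⇒ b A b a ⇒ b b b a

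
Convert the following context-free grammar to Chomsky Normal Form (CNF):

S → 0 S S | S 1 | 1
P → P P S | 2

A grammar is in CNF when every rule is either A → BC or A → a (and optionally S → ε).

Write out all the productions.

T0 → 0; T1 → 1; S → 1; P → 2; S → T0 X0; X0 → S S; S → S T1; P → P X1; X1 → P S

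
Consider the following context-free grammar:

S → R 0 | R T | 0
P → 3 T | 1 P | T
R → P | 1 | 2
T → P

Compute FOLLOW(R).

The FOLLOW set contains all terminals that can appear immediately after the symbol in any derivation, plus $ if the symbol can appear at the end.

We compute FOLLOW(R) using the standard algorithm.
FOLLOW(S) starts with {$}.
FIRST(P) = {1, 3}
FIRST(R) = {1, 2, 3}
FIRST(S) = {0, 1, 2, 3}
FIRST(T) = {1, 3}
FOLLOW(P) = {$, 0, 1, 3}
FOLLOW(R) = {0, 1, 3}
FOLLOW(S) = {$}
FOLLOW(T) = {$, 0, 1, 3}
Therefore, FOLLOW(R) = {0, 1, 3}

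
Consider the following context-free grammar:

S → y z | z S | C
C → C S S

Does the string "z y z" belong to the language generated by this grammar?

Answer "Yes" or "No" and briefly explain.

Yes - a valid derivation exists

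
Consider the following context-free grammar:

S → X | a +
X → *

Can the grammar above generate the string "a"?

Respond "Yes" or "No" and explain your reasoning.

No - no valid derivation exists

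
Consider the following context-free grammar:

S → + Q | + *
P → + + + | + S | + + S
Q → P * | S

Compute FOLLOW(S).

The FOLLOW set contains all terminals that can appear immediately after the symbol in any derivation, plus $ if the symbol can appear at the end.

We compute FOLLOW(S) using the standard algorithm.
FOLLOW(S) starts with {$}.
FIRST(P) = {+}
FIRST(Q) = {+}
FIRST(S) = {+}
FOLLOW(P) = {*}
FOLLOW(Q) = {$, *}
FOLLOW(S) = {$, *}
Therefore, FOLLOW(S) = {$, *}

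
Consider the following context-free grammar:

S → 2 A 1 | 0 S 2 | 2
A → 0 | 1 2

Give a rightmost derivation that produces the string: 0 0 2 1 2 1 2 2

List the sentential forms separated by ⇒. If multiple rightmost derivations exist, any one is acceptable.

S ⇒ 0 S 2 ⇒ 0 0 S 2 2 ⇒ 0 0 2 A 1 2 2 ⇒ 0 0 2 1 2 1 2 2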